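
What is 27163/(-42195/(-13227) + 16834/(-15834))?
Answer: 948153117639/74242052 ≈ 12771.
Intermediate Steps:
27163/(-42195/(-13227) + 16834/(-15834)) = 27163/(-42195*(-1/13227) + 16834*(-1/15834)) = 27163/(14065/4409 - 8417/7917) = 27163/(74242052/34906053) = 27163*(34906053/74242052) = 948153117639/74242052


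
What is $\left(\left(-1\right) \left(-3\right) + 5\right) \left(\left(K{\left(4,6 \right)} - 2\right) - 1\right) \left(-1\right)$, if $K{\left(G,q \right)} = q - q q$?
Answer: $264$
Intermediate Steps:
$K{\left(G,q \right)} = q - q^{2}$
$\left(\left(-1\right) \left(-3\right) + 5\right) \left(\left(K{\left(4,6 \right)} - 2\right) - 1\right) \left(-1\right) = \left(\left(-1\right) \left(-3\right) + 5\right) \left(\left(6 \left(1 - 6\right) - 2\right) - 1\right) \left(-1\right) = \left(3 + 5\right) \left(\left(6 \left(1 - 6\right) - 2\right) - 1\right) \left(-1\right) = 8 \left(\left(6 \left(-5\right) - 2\right) - 1\right) \left(-1\right) = 8 \left(\left(-30 - 2\right) - 1\right) \left(-1\right) = 8 \left(-32 - 1\right) \left(-1\right) = 8 \left(-33\right) \left(-1\right) = \left(-264\right) \left(-1\right) = 264$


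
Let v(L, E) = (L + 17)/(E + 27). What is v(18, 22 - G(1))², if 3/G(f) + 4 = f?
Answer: 49/100 ≈ 0.49000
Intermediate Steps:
G(f) = 3/(-4 + f)
v(L, E) = (17 + L)/(27 + E)
v(18, 22 - G(1))² = ((17 + 18)/(27 + (22 - 3/(-4 + 1))))² = (35/(27 + (22 - 3/(-3))))² = (35/(27 + (22 - 3*(-1)/3)))² = (35/(27 + (22 - 1*(-1))))² = (35/(27 + (22 + 1)))² = (35/(27 + 23))² = (35/50)² = ((1/50)*35)² = (7/10)² = 49/100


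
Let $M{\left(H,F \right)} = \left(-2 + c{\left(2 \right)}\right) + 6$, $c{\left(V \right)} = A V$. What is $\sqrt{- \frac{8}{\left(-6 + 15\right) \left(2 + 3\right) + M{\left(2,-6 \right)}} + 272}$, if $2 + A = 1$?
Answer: $\frac{2 \sqrt{150118}}{47} \approx 16.487$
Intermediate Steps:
$A = -1$ ($A = -2 + 1 = -1$)
$c{\left(V \right)} = - V$
$M{\left(H,F \right)} = 2$ ($M{\left(H,F \right)} = \left(-2 - 2\right) + 6 = -4 + 6 = 2$)
$\sqrt{- \frac{8}{\left(-6 + 15\right) \left(2 + 3\right) + M{\left(2,-6 \right)}} + 272} = \sqrt{- \frac{8}{\left(-6 + 15\right) \left(2 + 3\right) + 2} + 272} = \sqrt{- \frac{8}{9 \cdot 5 + 2} + 272} = \sqrt{- \frac{8}{45 + 2} + 272} = \sqrt{- \frac{8}{47} + 272} = \sqrt{\frac{12776}{47}} = \frac{2 \sqrt{150118}}{47}$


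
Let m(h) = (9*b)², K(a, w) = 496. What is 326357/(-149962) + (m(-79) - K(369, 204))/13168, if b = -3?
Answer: -2131263915/987349808 ≈ -2.1586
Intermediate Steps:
m(h) = 729 (m(h) = (9*(-3))² = (-27)² = 729)
326357/(-149962) + (m(-79) - K(369, 204))/13168 = 326357/(-149962) + (729 - 1*496)/13168 = 326357*(-1/149962) + (729 - 496)*(1/13168) = -326357/149962 + 233*(1/13168) = -326357/149962 + 233/13168 = -2131263915/987349808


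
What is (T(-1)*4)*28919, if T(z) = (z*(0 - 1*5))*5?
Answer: 2891900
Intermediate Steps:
T(z) = -25*z (T(z) = (z*(0 - 5))*5 = (z*(-5))*5 = -5*z*5 = -25*z)
(T(-1)*4)*28919 = (-25*(-1)*4)*28919 = (25*4)*28919 = 100*28919 = 2891900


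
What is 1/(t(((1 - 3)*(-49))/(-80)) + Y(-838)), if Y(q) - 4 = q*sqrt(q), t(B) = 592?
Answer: 149/147208922 + 419*I*sqrt(838)/294417844 ≈ 1.0122e-6 + 4.1198e-5*I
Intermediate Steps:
Y(q) = 4 + q**(3/2) (Y(q) = 4 + q*sqrt(q) = 4 + q**(3/2))
1/(t(((1 - 3)*(-49))/(-80)) + Y(-838)) = 1/(592 + (4 + (-838)**(3/2))) = 1/(592 + (4 - 838*I*sqrt(838))) = 1/(596 - 838*I*sqrt(838))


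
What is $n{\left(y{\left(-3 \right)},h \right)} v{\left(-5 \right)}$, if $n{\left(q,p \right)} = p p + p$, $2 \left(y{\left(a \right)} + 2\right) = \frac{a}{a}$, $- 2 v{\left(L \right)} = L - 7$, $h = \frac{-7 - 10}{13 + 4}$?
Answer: $0$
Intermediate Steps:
$h = -1$ ($h = - \frac{17}{17} = \left(-17\right) \frac{1}{17} = -1$)
$v{\left(L \right)} = \frac{7}{2} - \frac{L}{2}$ ($v{\left(L \right)} = - \frac{L - 7}{2} = - \frac{-7 + L}{2} = \frac{7}{2} - \frac{L}{2}$)
$y{\left(a \right)} = - \frac{3}{2}$ ($y{\left(a \right)} = -2 + \frac{a \frac{1}{a}}{2} = -2 + \frac{1}{2} \cdot 1 = -2 + \frac{1}{2} = - \frac{3}{2}$)
$n{\left(q,p \right)} = p + p^{2}$ ($n{\left(q,p \right)} = p^{2} + p = p + p^{2}$)
$n{\left(y{\left(-3 \right)},h \right)} v{\left(-5 \right)} = - (1 - 1) \left(\frac{7}{2} - - \frac{5}{2}\right) = \left(-1\right) 0 \left(\frac{7}{2} + \frac{5}{2}\right) = 0 \cdot 6 = 0$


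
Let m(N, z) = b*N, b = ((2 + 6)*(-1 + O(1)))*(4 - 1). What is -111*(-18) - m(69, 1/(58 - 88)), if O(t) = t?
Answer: 1998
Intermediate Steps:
b = 0 (b = ((2 + 6)*(-1 + 1))*(4 - 1) = (8*0)*3 = 0*3 = 0)
m(N, z) = 0 (m(N, z) = 0*N = 0)
-111*(-18) - m(69, 1/(58 - 88)) = -111*(-18) - 1*0 = 1998 + 0 = 1998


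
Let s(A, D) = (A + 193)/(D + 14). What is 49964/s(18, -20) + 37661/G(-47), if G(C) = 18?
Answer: 2550359/3798 ≈ 671.50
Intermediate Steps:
s(A, D) = (193 + A)/(14 + D)
49964/s(18, -20) + 37661/G(-47) = 49964/(((193 + 18)/(14 - 20))) + 37661/18 = 49964/((211/(-6))) + 37661*(1/18) = 49964/((-1/6*211)) + 37661/18 = 49964/(-211/6) + 37661/18 = 49964*(-6/211) + 37661/18 = -299784/211 + 37661/18 = 2550359/3798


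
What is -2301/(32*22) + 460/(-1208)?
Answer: -387931/106304 ≈ -3.6493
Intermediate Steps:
-2301/(32*22) + 460/(-1208) = -2301/704 + 460*(-1/1208) = -2301*1/704 - 115/302 = -2301/704 - 115/302 = -387931/106304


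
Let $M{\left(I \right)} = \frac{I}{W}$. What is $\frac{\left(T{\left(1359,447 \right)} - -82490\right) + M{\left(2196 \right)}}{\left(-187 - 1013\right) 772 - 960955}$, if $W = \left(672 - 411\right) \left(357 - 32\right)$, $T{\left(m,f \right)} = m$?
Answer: $- \frac{790277069}{17788320875} \approx -0.044427$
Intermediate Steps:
$W = 84825$ ($W = 261 \cdot 325 = 84825$)
$M{\left(I \right)} = \frac{I}{84825}$
$\frac{\left(T{\left(1359,447 \right)} - -82490\right) + M{\left(2196 \right)}}{\left(-187 - 1013\right) 772 - 960955} = \frac{\left(1359 - -82490\right) + \frac{1}{84825} \cdot 2196}{\left(-187 - 1013\right) 772 - 960955} = \frac{\left(1359 + 82490\right) + \frac{244}{9425}}{\left(-1200\right) 772 - 960955} = \frac{83849 + \frac{244}{9425}}{-926400 - 960955} = \frac{790277069}{9425 \left(-1887355\right)} = \frac{790277069}{9425} \left(- \frac{1}{1887355}\right) = - \frac{790277069}{17788320875}$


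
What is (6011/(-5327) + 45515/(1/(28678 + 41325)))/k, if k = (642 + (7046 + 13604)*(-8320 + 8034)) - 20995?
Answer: -16972815719204/31569149731 ≈ -537.64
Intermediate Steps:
k = -5926253 (k = (642 + 20650*(-286)) - 20995 = (642 - 5905900) - 20995 = -5905258 - 20995 = -5926253)
(6011/(-5327) + 45515/(1/(28678 + 41325)))/k = (6011/(-5327) + 45515/(1/(28678 + 41325)))/(-5926253) = (6011*(-1/5327) + 45515/(1/70003))*(-1/5926253) = (-6011/5327 + 45515/(1/70003))*(-1/5926253) = (-6011/5327 + 45515*70003)*(-1/5926253) = (-6011/5327 + 3186186545)*(-1/5926253) = (16972815719204/5327)*(-1/5926253) = -16972815719204/31569149731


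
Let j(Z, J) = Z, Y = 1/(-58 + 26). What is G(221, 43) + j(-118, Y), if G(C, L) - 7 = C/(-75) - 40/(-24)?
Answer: -2807/25 ≈ -112.28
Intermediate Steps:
Y = -1/32 (Y = 1/(-32) = -1/32 ≈ -0.031250)
G(C, L) = 26/3 - C/75 (G(C, L) = 7 + (C/(-75) - 40/(-24)) = 7 + (C*(-1/75) - 40*(-1/24)) = 7 + (-C/75 + 5/3) = 7 + (5/3 - C/75) = 26/3 - C/75)
G(221, 43) + j(-118, Y) = (26/3 - 1/75*221) - 118 = (26/3 - 221/75) - 118 = 143/25 - 118 = -2807/25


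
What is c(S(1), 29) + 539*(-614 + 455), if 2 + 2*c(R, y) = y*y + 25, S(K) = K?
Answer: -85269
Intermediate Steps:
c(R, y) = 23/2 + y**2/2 (c(R, y) = -1 + (y*y + 25)/2 = -1 + (y**2 + 25)/2 = -1 + (25 + y**2)/2 = -1 + (25/2 + y**2/2) = 23/2 + y**2/2)
c(S(1), 29) + 539*(-614 + 455) = (23/2 + (1/2)*29**2) + 539*(-614 + 455) = (23/2 + (1/2)*841) + 539*(-159) = (23/2 + 841/2) - 85701 = 432 - 85701 = -85269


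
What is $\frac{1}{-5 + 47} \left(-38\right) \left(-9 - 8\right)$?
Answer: $\frac{323}{21} \approx 15.381$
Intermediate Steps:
$\frac{1}{-5 + 47} \left(-38\right) \left(-9 - 8\right) = \frac{1}{42} \left(-38\right) \left(-17\right) = \left(- \frac{19}{21}\right) \left(-17\right) = \frac{323}{21}$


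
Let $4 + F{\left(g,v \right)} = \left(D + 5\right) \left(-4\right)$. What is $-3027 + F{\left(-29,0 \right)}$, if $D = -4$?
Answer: $-3035$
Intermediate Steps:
$F{\left(g,v \right)} = -8$ ($F{\left(g,v \right)} = -4 + \left(-4 + 5\right) \left(-4\right) = -4 + 1 \left(-4\right) = -4 - 4 = -8$)
$-3027 + F{\left(-29,0 \right)} = -3027 - 8 = -3035$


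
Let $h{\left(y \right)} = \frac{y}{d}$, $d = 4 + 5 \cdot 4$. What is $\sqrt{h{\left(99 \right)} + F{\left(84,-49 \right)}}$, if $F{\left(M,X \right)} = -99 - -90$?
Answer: $\frac{i \sqrt{78}}{4} \approx 2.2079 i$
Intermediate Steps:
$d = 24$ ($d = 4 + 20 = 24$)
$F{\left(M,X \right)} = -9$ ($F{\left(M,X \right)} = -99 + 90 = -9$)
$h{\left(y \right)} = \frac{y}{24}$
$\sqrt{h{\left(99 \right)} + F{\left(84,-49 \right)}} = \sqrt{\frac{1}{24} \cdot 99 - 9} = \sqrt{\frac{33}{8} - 9} = \sqrt{- \frac{39}{8}} = \frac{i \sqrt{78}}{4}$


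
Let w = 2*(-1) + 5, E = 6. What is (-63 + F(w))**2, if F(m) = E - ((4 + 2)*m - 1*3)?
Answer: 5184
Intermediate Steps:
w = 3 (w = -2 + 5 = 3)
F(m) = 9 - 6*m (F(m) = 6 - ((4 + 2)*m - 1*3) = 6 - (6*m - 3) = 6 - (-3 + 6*m) = 6 + (3 - 6*m) = 9 - 6*m)
(-63 + F(w))**2 = (-63 + (9 - 6*3))**2 = (-63 + (9 - 18))**2 = (-63 - 9)**2 = (-72)**2 = 5184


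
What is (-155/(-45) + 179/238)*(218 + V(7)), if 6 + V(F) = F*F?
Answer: 260681/238 ≈ 1095.3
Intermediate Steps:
V(F) = -6 + F² (V(F) = -6 + F*F = -6 + F²)
(-155/(-45) + 179/238)*(218 + V(7)) = (-155/(-45) + 179/238)*(218 + (-6 + 7²)) = (-155*(-1/45) + 179*(1/238))*(218 + (-6 + 49)) = (31/9 + 179/238)*(218 + 43) = (8989/2142)*261 = 260681/238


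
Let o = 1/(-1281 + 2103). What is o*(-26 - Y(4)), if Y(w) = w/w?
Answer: -9/274 ≈ -0.032847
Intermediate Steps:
Y(w) = 1
o = 1/822 ≈ 0.0012165
o*(-26 - Y(4)) = (-26 - 1*1)/822 = (-26 - 1)/822 = (1/822)*(-27) = -9/274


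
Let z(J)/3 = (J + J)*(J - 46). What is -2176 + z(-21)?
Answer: 6266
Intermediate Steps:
z(J) = 6*J*(-46 + J) (z(J) = 3*((J + J)*(J - 46)) = 3*((2*J)*(-46 + J)) = 3*(2*J*(-46 + J)) = 6*J*(-46 + J))
-2176 + z(-21) = -2176 + 6*(-21)*(-46 - 21) = -2176 + 6*(-21)*(-67) = -2176 + 8442 = 6266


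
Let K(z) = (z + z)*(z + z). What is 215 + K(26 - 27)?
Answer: 219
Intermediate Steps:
K(z) = 4*z² (K(z) = (2*z)*(2*z) = 4*z²)
215 + K(26 - 27) = 215 + 4*(26 - 27)² = 215 + 4*(-1)² = 215 + 4*1 = 215 + 4 = 219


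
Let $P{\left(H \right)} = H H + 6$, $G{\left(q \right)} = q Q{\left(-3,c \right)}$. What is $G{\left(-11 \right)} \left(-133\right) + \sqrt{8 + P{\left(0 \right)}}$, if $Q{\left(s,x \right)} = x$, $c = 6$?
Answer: $8778 + \sqrt{14} \approx 8781.7$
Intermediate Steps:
$G{\left(q \right)} = 6 q$ ($G{\left(q \right)} = q 6 = 6 q$)
$P{\left(H \right)} = 6 + H^{2}$ ($P{\left(H \right)} = H^{2} + 6 = 6 + H^{2}$)
$G{\left(-11 \right)} \left(-133\right) + \sqrt{8 + P{\left(0 \right)}} = 6 \left(-11\right) \left(-133\right) + \sqrt{8 + \left(6 + 0^{2}\right)} = \left(-66\right) \left(-133\right) + \sqrt{8 + \left(6 + 0\right)} = 8778 + \sqrt{8 + 6} = 8778 + \sqrt{14}$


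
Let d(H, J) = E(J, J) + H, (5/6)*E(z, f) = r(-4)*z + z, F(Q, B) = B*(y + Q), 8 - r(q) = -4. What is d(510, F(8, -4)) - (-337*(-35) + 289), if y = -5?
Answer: -58806/5 ≈ -11761.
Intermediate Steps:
r(q) = 12 (r(q) = 8 - 1*(-4) = 8 + 4 = 12)
F(Q, B) = B*(-5 + Q)
E(z, f) = 78*z/5 (E(z, f) = 6*(12*z + z)/5 = 6*(13*z)/5 = 78*z/5)
d(H, J) = H + 78*J/5 (d(H, J) = 78*J/5 + H = H + 78*J/5)
d(510, F(8, -4)) - (-337*(-35) + 289) = (510 + 78*(-4*(-5 + 8))/5) - (-337*(-35) + 289) = (510 + 78*(-4*3)/5) - (11795 + 289) = (510 + (78/5)*(-12)) - 1*12084 = (510 - 936/5) - 12084 = 1614/5 - 12084 = -58806/5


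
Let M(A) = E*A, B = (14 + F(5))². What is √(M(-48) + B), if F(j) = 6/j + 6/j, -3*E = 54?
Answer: 2*√7081/5 ≈ 33.659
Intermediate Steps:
E = -18 (E = -⅓*54 = -18)
F(j) = 12/j
B = 6724/25 (B = (14 + 12/5)² = (82/5)² = 6724/25 ≈ 268.96)
M(A) = -18*A
√(M(-48) + B) = √(-18*(-48) + 6724/25) = √(864 + 6724/25) = √(28324/25) = 2*√7081/5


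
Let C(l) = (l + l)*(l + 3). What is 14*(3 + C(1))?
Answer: 154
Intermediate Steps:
C(l) = 2*l*(3 + l) (C(l) = (2*l)*(3 + l) = 2*l*(3 + l))
14*(3 + C(1)) = 14*(3 + 2*1*(3 + 1)) = 14*(3 + 2*1*4) = 14*(3 + 8) = 14*11 = 154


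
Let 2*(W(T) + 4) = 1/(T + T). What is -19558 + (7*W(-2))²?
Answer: -1198351/64 ≈ -18724.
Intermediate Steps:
W(T) = -4 + 1/(4*T) (W(T) = -4 + 1/(2*(T + T)) = -4 + 1/(2*((2*T))) = -4 + (1/(2*T))/2 = -4 + 1/(4*T))
-19558 + (7*W(-2))² = -19558 + (7*(-4 + (¼)/(-2)))² = -19558 + (7*(-4 + (¼)*(-½)))² = -19558 + (7*(-4 - ⅛))² = -19558 + (7*(-33/8))² = -19558 + (-231/8)² = -19558 + 53361/64 = -1198351/64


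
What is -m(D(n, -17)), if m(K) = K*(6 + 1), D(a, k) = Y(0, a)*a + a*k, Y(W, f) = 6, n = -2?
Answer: -154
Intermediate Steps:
D(a, k) = 6*a + a*k
m(K) = 7*K (m(K) = K*7 = 7*K)
-m(D(n, -17)) = -7*(-2*(6 - 17)) = -7*(-2*(-11)) = -7*22 = -1*154 = -154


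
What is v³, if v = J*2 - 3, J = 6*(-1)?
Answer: -3375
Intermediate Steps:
J = -6
v = -15 (v = -6*2 - 3 = -12 - 3 = -15)
v³ = (-15)³ = -3375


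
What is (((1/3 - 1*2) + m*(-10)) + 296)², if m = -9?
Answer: 1329409/9 ≈ 1.4771e+5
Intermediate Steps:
(((1/3 - 1*2) + m*(-10)) + 296)² = (((1/3 - 1*2) - 9*(-10)) + 296)² = (((⅓ - 2) + 90) + 296)² = ((-5/3 + 90) + 296)² = (265/3 + 296)² = (1153/3)² = 1329409/9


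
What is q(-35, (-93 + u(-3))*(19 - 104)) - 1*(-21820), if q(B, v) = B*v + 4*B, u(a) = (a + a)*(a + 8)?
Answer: -344245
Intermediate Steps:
u(a) = 2*a*(8 + a) (u(a) = (2*a)*(8 + a) = 2*a*(8 + a))
q(B, v) = 4*B + B*v
q(-35, (-93 + u(-3))*(19 - 104)) - 1*(-21820) = -35*(4 + (-93 + 2*(-3)*(8 - 3))*(19 - 104)) - 1*(-21820) = -35*(4 + (-93 + 2*(-3)*5)*(-85)) + 21820 = -35*(4 + (-93 - 30)*(-85)) + 21820 = -35*(4 - 123*(-85)) + 21820 = -35*(4 + 10455) + 21820 = -35*10459 + 21820 = -366065 + 21820 = -344245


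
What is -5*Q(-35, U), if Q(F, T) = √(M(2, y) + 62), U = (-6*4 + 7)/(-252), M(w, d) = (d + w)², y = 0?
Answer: -5*√66 ≈ -40.620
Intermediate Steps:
U = 17/252 (U = (-24 + 7)*(-1/252) = -17*(-1/252) = 17/252 ≈ 0.067460)
Q(F, T) = √66 (Q(F, T) = √((0 + 2)² + 62) = √(2² + 62) = √(4 + 62) = √66)
-5*Q(-35, U) = -5*√66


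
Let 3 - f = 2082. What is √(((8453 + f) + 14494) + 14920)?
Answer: 2*√8947 ≈ 189.18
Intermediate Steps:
f = -2079 (f = 3 - 1*2082 = 3 - 2082 = -2079)
√(((8453 + f) + 14494) + 14920) = √(((8453 - 2079) + 14494) + 14920) = √((6374 + 14494) + 14920) = √(20868 + 14920) = √35788 = 2*√8947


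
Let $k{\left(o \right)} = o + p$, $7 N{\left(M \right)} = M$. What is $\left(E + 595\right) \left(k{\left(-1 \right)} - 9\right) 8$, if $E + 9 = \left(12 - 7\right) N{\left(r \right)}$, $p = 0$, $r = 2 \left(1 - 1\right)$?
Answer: $-46880$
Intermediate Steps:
$r = 0$ ($r = 2 \cdot 0 = 0$)
$N{\left(M \right)} = \frac{M}{7}$
$k{\left(o \right)} = o$ ($k{\left(o \right)} = o + 0 = o$)
$E = -9$ ($E = -9 + \left(12 - 7\right) \frac{1}{7} \cdot 0 = -9 + 5 \cdot 0 = -9 + 0 = -9$)
$\left(E + 595\right) \left(k{\left(-1 \right)} - 9\right) 8 = \left(-9 + 595\right) \left(-1 - 9\right) 8 = 586 \left(\left(-10\right) 8\right) = 586 \left(-80\right) = -46880$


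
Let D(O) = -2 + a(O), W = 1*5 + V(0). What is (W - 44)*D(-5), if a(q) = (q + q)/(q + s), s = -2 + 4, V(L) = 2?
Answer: -148/3 ≈ -49.333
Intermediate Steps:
s = 2
W = 7 (W = 1*5 + 2 = 5 + 2 = 7)
a(q) = 2*q/(2 + q) (a(q) = (q + q)/(q + 2) = (2*q)/(2 + q) = 2*q/(2 + q))
D(O) = -2 + 2*O/(2 + O)
(W - 44)*D(-5) = (7 - 44)*(-4/(2 - 5)) = -(-148)/(-3) = -(-148)*(-1)/3 = -37*4/3 = -148/3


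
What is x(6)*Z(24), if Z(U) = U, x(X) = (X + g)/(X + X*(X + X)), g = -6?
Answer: 0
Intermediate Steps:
x(X) = (-6 + X)/(X + 2*X²) (x(X) = (X - 6)/(X + X*(X + X)) = (-6 + X)/(X + X*(2*X)) = (-6 + X)/(X + 2*X²))
x(6)*Z(24) = ((-6 + 6)/(6*(1 + 2*6)))*24 = ((⅙)*0/(1 + 12))*24 = ((⅙)*0/13)*24 = ((⅙)*(1/13)*0)*24 = 0*24 = 0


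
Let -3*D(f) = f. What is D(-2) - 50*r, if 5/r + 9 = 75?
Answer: -103/33 ≈ -3.1212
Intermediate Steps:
r = 5/66 (r = 5/(-9 + 75) = 5/66 ≈ 0.075758)
D(f) = -f/3
D(-2) - 50*r = -⅓*(-2) - 50*5/66 = ⅔ - 125/33 = -103/33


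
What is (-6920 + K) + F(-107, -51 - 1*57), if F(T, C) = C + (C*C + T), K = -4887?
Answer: -358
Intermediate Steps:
F(T, C) = C + T + C² (F(T, C) = C + (C² + T) = C + (T + C²) = C + T + C²)
(-6920 + K) + F(-107, -51 - 1*57) = (-6920 - 4887) + ((-51 - 1*57) - 107 + (-51 - 1*57)²) = -11807 + ((-51 - 57) - 107 + (-51 - 57)²) = -11807 + (-108 - 107 + (-108)²) = -11807 + (-108 - 107 + 11664) = -11807 + 11449 = -358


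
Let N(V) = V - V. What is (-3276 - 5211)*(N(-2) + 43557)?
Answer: -369668259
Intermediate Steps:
N(V) = 0
(-3276 - 5211)*(N(-2) + 43557) = (-3276 - 5211)*(0 + 43557) = -8487*43557 = -369668259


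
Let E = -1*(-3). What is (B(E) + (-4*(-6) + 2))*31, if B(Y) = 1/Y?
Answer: 2449/3 ≈ 816.33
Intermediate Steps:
E = 3
(B(E) + (-4*(-6) + 2))*31 = (1/3 + (-4*(-6) + 2))*31 = (1/3 + (24 + 2))*31 = (1/3 + 26)*31 = (79/3)*31 = 2449/3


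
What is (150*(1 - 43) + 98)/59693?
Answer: -6202/59693 ≈ -0.10390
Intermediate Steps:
(150*(1 - 43) + 98)/59693 = (150*(-42) + 98)*(1/59693) = (-6300 + 98)*(1/59693) = -6202*1/59693 = -6202/59693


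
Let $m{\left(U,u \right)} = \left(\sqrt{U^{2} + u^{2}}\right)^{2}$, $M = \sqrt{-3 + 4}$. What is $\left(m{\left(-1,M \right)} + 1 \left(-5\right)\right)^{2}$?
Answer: $9$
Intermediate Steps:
$M = 1$ ($M = \sqrt{1} = 1$)
$m{\left(U,u \right)} = U^{2} + u^{2}$
$\left(m{\left(-1,M \right)} + 1 \left(-5\right)\right)^{2} = \left(\left(\left(-1\right)^{2} + 1^{2}\right) + 1 \left(-5\right)\right)^{2} = \left(\left(1 + 1\right) - 5\right)^{2} = \left(2 - 5\right)^{2} = \left(-3\right)^{2} = 9$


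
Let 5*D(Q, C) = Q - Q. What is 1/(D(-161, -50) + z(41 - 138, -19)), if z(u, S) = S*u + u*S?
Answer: 1/3686 ≈ 0.00027130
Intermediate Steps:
z(u, S) = 2*S*u (z(u, S) = S*u + S*u = 2*S*u)
D(Q, C) = 0 (D(Q, C) = (Q - Q)/5 = (1/5)*0 = 0)
1/(D(-161, -50) + z(41 - 138, -19)) = 1/(0 + 2*(-19)*(41 - 138)) = 1/(0 + 2*(-19)*(-97)) = 1/(0 + 3686) = 1/3686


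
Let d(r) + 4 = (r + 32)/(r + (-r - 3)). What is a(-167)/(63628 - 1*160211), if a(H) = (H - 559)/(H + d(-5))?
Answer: -121/2897490 ≈ -4.1760e-5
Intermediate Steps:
d(r) = -44/3 - r/3 (d(r) = -4 + (r + 32)/(r + (-r - 3)) = -4 + (32 + r)/(r + (-3 - r)) = -4 + (32 + r)/(-3) = -4 + (32 + r)*(-⅓) = -4 + (-32/3 - r/3) = -44/3 - r/3)
a(H) = (-559 + H)/(-13 + H) (a(H) = (H - 559)/(H + (-44/3 - ⅓*(-5))) = (-559 + H)/(H + (-44/3 + 5/3)) = (-559 + H)/(H - 13) = (-559 + H)/(-13 + H))
a(-167)/(63628 - 1*160211) = ((-559 - 167)/(-13 - 167))/(63628 - 1*160211) = (-726/(-180))/(63628 - 160211) = -1/180*(-726)/(-96583) = (121/30)*(-1/96583) = -121/2897490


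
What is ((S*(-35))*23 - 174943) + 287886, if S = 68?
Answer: 58203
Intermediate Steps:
((S*(-35))*23 - 174943) + 287886 = ((68*(-35))*23 - 174943) + 287886 = (-2380*23 - 174943) + 287886 = (-54740 - 174943) + 287886 = -229683 + 287886 = 58203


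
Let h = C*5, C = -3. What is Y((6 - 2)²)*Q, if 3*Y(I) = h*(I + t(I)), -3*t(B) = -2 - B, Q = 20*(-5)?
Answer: 11000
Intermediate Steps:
Q = -100
t(B) = ⅔ + B/3 (t(B) = -(-2 - B)/3 = ⅔ + B/3)
h = -15 (h = -3*5 = -15)
Y(I) = -10/3 - 20*I/3 (Y(I) = (-15*(I + (⅔ + I/3)))/3 = (-15*(⅔ + 4*I/3))/3 = (-10 - 20*I)/3 = -10/3 - 20*I/3)
Y((6 - 2)²)*Q = (-10/3 - 20*(6 - 2)²/3)*(-100) = (-10/3 - 20/3*4²)*(-100) = (-10/3 - 20/3*16)*(-100) = (-10/3 - 320/3)*(-100) = -110*(-100) = 11000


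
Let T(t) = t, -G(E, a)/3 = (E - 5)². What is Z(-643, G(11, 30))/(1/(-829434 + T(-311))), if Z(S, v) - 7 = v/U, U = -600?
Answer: -59575691/10 ≈ -5.9576e+6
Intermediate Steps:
G(E, a) = -3*(-5 + E)² (G(E, a) = -3*(E - 5)² = -3*(-5 + E)²)
Z(S, v) = 7 - v/600 (Z(S, v) = 7 + v/(-600) = 7 + v*(-1/600) = 7 - v/600)
Z(-643, G(11, 30))/(1/(-829434 + T(-311))) = (7 - (-1)*(-5 + 11)²/200)/(1/(-829434 - 311)) = (7 - (-1)*6²/200)/(1/(-829745)) = (7 - (-1)*36/200)/(-1/829745) = (7 - 1/600*(-108))*(-829745) = (7 + 9/50)*(-829745) = (359/50)*(-829745) = -59575691/10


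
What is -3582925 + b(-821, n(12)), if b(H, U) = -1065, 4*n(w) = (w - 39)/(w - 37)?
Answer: -3583990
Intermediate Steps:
n(w) = (-39 + w)/(4*(-37 + w)) (n(w) = ((w - 39)/(w - 37))/4 = ((-39 + w)/(-37 + w))/4 = (-39 + w)/(4*(-37 + w)))
-3582925 + b(-821, n(12)) = -3582925 - 1065 = -3583990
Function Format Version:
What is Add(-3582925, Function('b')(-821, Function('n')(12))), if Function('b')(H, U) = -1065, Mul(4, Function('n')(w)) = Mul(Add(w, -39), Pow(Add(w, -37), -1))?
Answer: -3583990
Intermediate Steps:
Function('n')(w) = Mul(Rational(1, 4), Pow(Add(-37, w), -1), Add(-39, w)) (Function('n')(w) = Mul(Rational(1, 4), Mul(Add(w, -39), Pow(Add(w, -37), -1))) = Mul(Rational(1, 4), Mul(Add(-39, w), Pow(Add(-37, w), -1))) = Mul(Rational(1, 4), Mul(Pow(Add(-37, w), -1), Add(-39, w))) = Mul(Rational(1, 4), Pow(Add(-37, w), -1), Add(-39, w)))
Add(-3582925, Function('b')(-821, Function('n')(12))) = Add(-3582925, -1065) = -3583990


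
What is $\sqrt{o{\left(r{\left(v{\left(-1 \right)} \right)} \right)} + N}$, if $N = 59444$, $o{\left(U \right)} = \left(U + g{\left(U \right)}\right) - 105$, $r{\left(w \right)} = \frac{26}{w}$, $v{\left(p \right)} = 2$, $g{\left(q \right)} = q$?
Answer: $\sqrt{59365} \approx 243.65$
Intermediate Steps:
$o{\left(U \right)} = -105 + 2 U$ ($o{\left(U \right)} = \left(U + U\right) - 105 = 2 U - 105 = -105 + 2 U$)
$\sqrt{o{\left(r{\left(v{\left(-1 \right)} \right)} \right)} + N} = \sqrt{\left(-105 + 2 \cdot \frac{26}{2}\right) + 59444} = \sqrt{\left(-105 + 2 \cdot 26 \cdot \frac{1}{2}\right) + 59444} = \sqrt{\left(-105 + 2 \cdot 13\right) + 59444} = \sqrt{\left(-105 + 26\right) + 59444} = \sqrt{-79 + 59444} = \sqrt{59365}$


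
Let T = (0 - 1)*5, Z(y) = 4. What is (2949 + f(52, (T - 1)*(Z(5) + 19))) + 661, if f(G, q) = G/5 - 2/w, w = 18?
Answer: 162913/45 ≈ 3620.3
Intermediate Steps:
T = -5 (T = -1*5 = -5)
f(G, q) = -⅑ + G/5 (f(G, q) = G/5 - 2/18 = G*(⅕) - 2*1/18 = G/5 - ⅑ = -⅑ + G/5)
(2949 + f(52, (T - 1)*(Z(5) + 19))) + 661 = (2949 + (-⅑ + (⅕)*52)) + 661 = (2949 + (-⅑ + 52/5)) + 661 = (2949 + 463/45) + 661 = 133168/45 + 661 = 162913/45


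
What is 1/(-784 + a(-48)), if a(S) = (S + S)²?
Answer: 1/8432 ≈ 0.00011860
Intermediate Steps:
a(S) = 4*S² (a(S) = (2*S)² = 4*S²)
1/(-784 + a(-48)) = 1/(-784 + 4*(-48)²) = 1/(-784 + 4*2304) = 1/(-784 + 9216) = 1/8432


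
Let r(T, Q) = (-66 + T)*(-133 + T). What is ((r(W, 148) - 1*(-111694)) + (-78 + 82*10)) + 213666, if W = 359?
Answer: 392320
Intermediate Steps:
r(T, Q) = (-133 + T)*(-66 + T)
((r(W, 148) - 1*(-111694)) + (-78 + 82*10)) + 213666 = (((8778 + 359² - 199*359) - 1*(-111694)) + (-78 + 82*10)) + 213666 = (((8778 + 128881 - 71441) + 111694) + (-78 + 820)) + 213666 = ((66218 + 111694) + 742) + 213666 = (177912 + 742) + 213666 = 178654 + 213666 = 392320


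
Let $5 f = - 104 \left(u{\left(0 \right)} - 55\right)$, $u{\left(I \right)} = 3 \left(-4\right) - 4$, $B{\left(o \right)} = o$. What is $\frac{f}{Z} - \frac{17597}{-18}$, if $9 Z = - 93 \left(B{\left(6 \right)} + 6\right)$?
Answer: $\frac{2694307}{2790} \approx 965.7$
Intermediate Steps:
$u{\left(I \right)} = -16$ ($u{\left(I \right)} = -12 - 4 = -16$)
$f = \frac{7384}{5}$ ($f = \frac{\left(-104\right) \left(-16 - 55\right)}{5} = \frac{\left(-104\right) \left(-71\right)}{5} = \frac{1}{5} \cdot 7384 = \frac{7384}{5} \approx 1476.8$)
$Z = -124$ ($Z = \frac{\left(-93\right) \left(6 + 6\right)}{9} = \frac{\left(-93\right) 12}{9} = \frac{1}{9} \left(-1116\right) = -124$)
$\frac{f}{Z} - \frac{17597}{-18} = \frac{7384}{5 \left(-124\right)} - \frac{17597}{-18} = \frac{7384}{5} \left(- \frac{1}{124}\right) - - \frac{17597}{18} = - \frac{1846}{155} + \frac{17597}{18} = \frac{2694307}{2790}$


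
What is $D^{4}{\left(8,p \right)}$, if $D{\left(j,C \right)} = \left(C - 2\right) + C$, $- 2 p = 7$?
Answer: $6561$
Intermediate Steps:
$p = - \frac{7}{2}$ ($p = \left(- \frac{1}{2}\right) 7 = - \frac{7}{2} \approx -3.5$)
$D{\left(j,C \right)} = -2 + 2 C$ ($D{\left(j,C \right)} = \left(-2 + C\right) + C = -2 + 2 C$)
$D^{4}{\left(8,p \right)} = \left(-2 + 2 \left(- \frac{7}{2}\right)\right)^{4} = \left(-2 - 7\right)^{4} = \left(-9\right)^{4} = 6561$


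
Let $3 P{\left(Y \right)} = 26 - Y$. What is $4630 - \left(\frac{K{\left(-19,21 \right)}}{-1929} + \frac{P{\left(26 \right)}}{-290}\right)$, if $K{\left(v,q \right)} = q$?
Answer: $\frac{2977097}{643} \approx 4630.0$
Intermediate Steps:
$P{\left(Y \right)} = \frac{26}{3} - \frac{Y}{3}$ ($P{\left(Y \right)} = \frac{26 - Y}{3} = \frac{26}{3} - \frac{Y}{3}$)
$4630 - \left(\frac{K{\left(-19,21 \right)}}{-1929} + \frac{P{\left(26 \right)}}{-290}\right) = 4630 - \left(\frac{21}{-1929} + \frac{\frac{26}{3} - \frac{26}{3}}{-290}\right) = 4630 - \left(21 \left(- \frac{1}{1929}\right) + \left(\frac{26}{3} - \frac{26}{3}\right) \left(- \frac{1}{290}\right)\right) = 4630 - \left(- \frac{7}{643} + 0 \left(- \frac{1}{290}\right)\right) = 4630 - \left(- \frac{7}{643} + 0\right) = 4630 - - \frac{7}{643} = 4630 + \frac{7}{643} = \frac{2977097}{643}$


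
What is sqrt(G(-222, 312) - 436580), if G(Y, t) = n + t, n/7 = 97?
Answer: I*sqrt(435589) ≈ 659.99*I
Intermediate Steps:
n = 679 (n = 7*97 = 679)
G(Y, t) = 679 + t
sqrt(G(-222, 312) - 436580) = sqrt((679 + 312) - 436580) = sqrt(991 - 436580) = sqrt(-435589) = I*sqrt(435589)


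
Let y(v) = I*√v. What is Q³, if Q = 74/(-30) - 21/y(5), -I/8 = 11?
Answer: -394459627/26136000 + 74257057*√5/85184000 ≈ -13.143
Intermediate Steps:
I = -88 (I = -8*11 = -88)
y(v) = -88*√v
Q = -37/15 + 21*√5/440 (Q = 74/(-30) - 21*(-√5/440) = 74*(-1/30) - (-21)*√5/440 = -37/15 + 21*√5/440 ≈ -2.3599)
Q³ = (-37/15 + 21*√5/440)³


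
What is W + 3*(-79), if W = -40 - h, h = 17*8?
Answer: -413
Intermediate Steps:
h = 136
W = -176 (W = -40 - 1*136 = -40 - 136 = -176)
W + 3*(-79) = -176 + 3*(-79) = -176 - 237 = -413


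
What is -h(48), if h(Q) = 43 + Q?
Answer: -91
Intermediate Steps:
-h(48) = -(43 + 48) = -1*91 = -91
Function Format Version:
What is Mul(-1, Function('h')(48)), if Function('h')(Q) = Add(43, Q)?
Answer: -91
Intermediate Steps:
Mul(-1, Function('h')(48)) = Mul(-1, Add(43, 48)) = Mul(-1, 91) = -91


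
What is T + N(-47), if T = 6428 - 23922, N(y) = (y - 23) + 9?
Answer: -17555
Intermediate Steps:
N(y) = -14 + y (N(y) = (-23 + y) + 9 = -14 + y)
T = -17494
T + N(-47) = -17494 + (-14 - 47) = -17494 - 61 = -17555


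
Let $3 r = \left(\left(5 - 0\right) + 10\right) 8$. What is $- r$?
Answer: $-40$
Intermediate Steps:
$r = 40$ ($r = \frac{\left(\left(5 - 0\right) + 10\right) 8}{3} = \frac{\left(\left(5 + 0\right) + 10\right) 8}{3} = \frac{\left(5 + 10\right) 8}{3} = \frac{15 \cdot 8}{3} = \frac{1}{3} \cdot 120 = 40$)
$- r = \left(-1\right) 40 = -40$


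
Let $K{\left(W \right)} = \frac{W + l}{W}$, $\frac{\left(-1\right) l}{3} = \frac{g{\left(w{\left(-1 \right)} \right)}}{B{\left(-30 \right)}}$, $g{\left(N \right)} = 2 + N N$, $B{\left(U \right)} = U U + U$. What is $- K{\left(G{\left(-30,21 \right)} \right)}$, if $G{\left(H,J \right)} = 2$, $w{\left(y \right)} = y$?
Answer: $- \frac{577}{580} \approx -0.99483$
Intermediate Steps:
$B{\left(U \right)} = U + U^{2}$ ($B{\left(U \right)} = U^{2} + U = U + U^{2}$)
$g{\left(N \right)} = 2 + N^{2}$
$l = - \frac{3}{290}$ ($l = - 3 \frac{2 + \left(-1\right)^{2}}{\left(-30\right) \left(1 - 30\right)} = - 3 \frac{2 + 1}{\left(-30\right) \left(-29\right)} = - 3 \cdot \frac{3}{870} = - 3 \cdot 3 \cdot \frac{1}{870} = \left(-3\right) \frac{1}{290} = - \frac{3}{290} \approx -0.010345$)
$K{\left(W \right)} = \frac{- \frac{3}{290} + W}{W}$ ($K{\left(W \right)} = \frac{W - \frac{3}{290}}{W} = \frac{- \frac{3}{290} + W}{W}$)
$- K{\left(G{\left(-30,21 \right)} \right)} = - \frac{- \frac{3}{290} + 2}{2} = - \frac{577}{2 \cdot 290} = \left(-1\right) \frac{577}{580} = - \frac{577}{580}$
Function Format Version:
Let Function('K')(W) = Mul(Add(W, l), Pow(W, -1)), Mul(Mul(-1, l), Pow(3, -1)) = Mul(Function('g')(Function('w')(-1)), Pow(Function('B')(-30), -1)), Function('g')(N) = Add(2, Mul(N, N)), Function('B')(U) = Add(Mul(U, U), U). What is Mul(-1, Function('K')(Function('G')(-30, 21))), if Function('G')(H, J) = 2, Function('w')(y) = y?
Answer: Rational(-577, 580) ≈ -0.99483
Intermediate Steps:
Function('B')(U) = Add(U, Pow(U, 2)) (Function('B')(U) = Add(Pow(U, 2), U) = Add(U, Pow(U, 2)))
Function('g')(N) = Add(2, Pow(N, 2))
l = Rational(-3, 290) (l = Mul(-3, Mul(Add(2, Pow(-1, 2)), Pow(Mul(-30, Add(1, -30)), -1))) = Mul(-3, Mul(Add(2, 1), Pow(Mul(-30, -29), -1))) = Mul(-3, Mul(3, Pow(870, -1))) = Mul(-3, Mul(3, Rational(1, 870))) = Mul(-3, Rational(1, 290)) = Rational(-3, 290) ≈ -0.010345)
Function('K')(W) = Mul(Pow(W, -1), Add(Rational(-3, 290), W)) (Function('K')(W) = Mul(Add(W, Rational(-3, 290)), Pow(W, -1)) = Mul(Add(Rational(-3, 290), W), Pow(W, -1)) = Mul(Pow(W, -1), Add(Rational(-3, 290), W)))
Mul(-1, Function('K')(Function('G')(-30, 21))) = Mul(-1, Mul(Pow(2, -1), Add(Rational(-3, 290), 2))) = Mul(-1, Mul(Rational(1, 2), Rational(577, 290))) = Mul(-1, Rational(577, 580)) = Rational(-577, 580)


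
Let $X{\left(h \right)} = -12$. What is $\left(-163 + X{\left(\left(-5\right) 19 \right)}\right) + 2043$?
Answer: $1868$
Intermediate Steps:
$\left(-163 + X{\left(\left(-5\right) 19 \right)}\right) + 2043 = \left(-163 - 12\right) + 2043 = -175 + 2043 = 1868$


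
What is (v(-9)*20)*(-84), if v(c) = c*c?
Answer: -136080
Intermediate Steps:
v(c) = c**2
(v(-9)*20)*(-84) = ((-9)**2*20)*(-84) = (81*20)*(-84) = 1620*(-84) = -136080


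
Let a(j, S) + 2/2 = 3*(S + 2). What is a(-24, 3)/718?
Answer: 7/359 ≈ 0.019499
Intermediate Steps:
a(j, S) = 5 + 3*S (a(j, S) = -1 + 3*(S + 2) = -1 + 3*(2 + S) = -1 + (6 + 3*S) = 5 + 3*S)
a(-24, 3)/718 = (5 + 3*3)/718 = (5 + 9)*(1/718) = 14*(1/718) = 7/359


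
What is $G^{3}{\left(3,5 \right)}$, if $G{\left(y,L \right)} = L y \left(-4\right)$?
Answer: $-216000$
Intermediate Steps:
$G{\left(y,L \right)} = - 4 L y$
$G^{3}{\left(3,5 \right)} = \left(\left(-4\right) 5 \cdot 3\right)^{3} = \left(-60\right)^{3} = -216000$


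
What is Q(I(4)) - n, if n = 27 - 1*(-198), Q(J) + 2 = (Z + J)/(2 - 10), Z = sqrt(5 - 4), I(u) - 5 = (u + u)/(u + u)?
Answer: -1823/8 ≈ -227.88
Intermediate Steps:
I(u) = 6 (I(u) = 5 + (u + u)/(u + u) = 5 + (2*u)/((2*u)) = 5 + (2*u)*(1/(2*u)) = 5 + 1 = 6)
Z = 1 (Z = sqrt(1) = 1)
Q(J) = -17/8 - J/8 (Q(J) = -2 + (1 + J)/(2 - 10) = -2 + (1 + J)/(-8) = -2 + (1 + J)*(-1/8) = -2 + (-1/8 - J/8) = -17/8 - J/8)
n = 225 (n = 27 + 198 = 225)
Q(I(4)) - n = (-17/8 - 1/8*6) - 1*225 = (-17/8 - 3/4) - 225 = -23/8 - 225 = -1823/8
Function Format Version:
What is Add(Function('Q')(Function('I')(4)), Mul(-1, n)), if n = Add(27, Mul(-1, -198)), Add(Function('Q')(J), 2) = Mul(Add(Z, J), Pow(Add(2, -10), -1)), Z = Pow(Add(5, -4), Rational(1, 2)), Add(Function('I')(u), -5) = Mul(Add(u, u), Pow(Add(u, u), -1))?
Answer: Rational(-1823, 8) ≈ -227.88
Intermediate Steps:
Function('I')(u) = 6 (Function('I')(u) = Add(5, Mul(Add(u, u), Pow(Add(u, u), -1))) = Add(5, Mul(Mul(2, u), Pow(Mul(2, u), -1))) = Add(5, Mul(Mul(2, u), Mul(Rational(1, 2), Pow(u, -1)))) = Add(5, 1) = 6)
Z = 1 (Z = Pow(1, Rational(1, 2)) = 1)
Function('Q')(J) = Add(Rational(-17, 8), Mul(Rational(-1, 8), J)) (Function('Q')(J) = Add(-2, Mul(Add(1, J), Pow(Add(2, -10), -1))) = Add(-2, Mul(Add(1, J), Pow(-8, -1))) = Add(-2, Mul(Add(1, J), Rational(-1, 8))) = Add(-2, Add(Rational(-1, 8), Mul(Rational(-1, 8), J))) = Add(Rational(-17, 8), Mul(Rational(-1, 8), J)))
n = 225 (n = Add(27, 198) = 225)
Add(Function('Q')(Function('I')(4)), Mul(-1, n)) = Add(Add(Rational(-17, 8), Mul(Rational(-1, 8), 6)), Mul(-1, 225)) = Add(Add(Rational(-17, 8), Rational(-3, 4)), -225) = Add(Rational(-23, 8), -225) = Rational(-1823, 8)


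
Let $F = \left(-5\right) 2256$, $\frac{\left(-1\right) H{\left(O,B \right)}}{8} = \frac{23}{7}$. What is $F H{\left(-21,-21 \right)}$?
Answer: $\frac{2075520}{7} \approx 2.965 \cdot 10^{5}$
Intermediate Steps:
$H{\left(O,B \right)} = - \frac{184}{7}$ ($H{\left(O,B \right)} = - 8 \cdot \frac{23}{7} = - 8 \cdot 23 \cdot \frac{1}{7} = \left(-8\right) \frac{23}{7} = - \frac{184}{7}$)
$F = -11280$
$F H{\left(-21,-21 \right)} = \left(-11280\right) \left(- \frac{184}{7}\right) = \frac{2075520}{7}$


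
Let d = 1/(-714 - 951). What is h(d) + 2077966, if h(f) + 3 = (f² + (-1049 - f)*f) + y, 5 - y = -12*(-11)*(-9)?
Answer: 3461795789/1665 ≈ 2.0792e+6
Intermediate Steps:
y = 1193 (y = 5 - (-12*(-11))*(-9) = 5 - 132*(-9) = 5 - 1*(-1188) = 5 + 1188 = 1193)
d = -1/1665 (d = 1/(-1665) = -1/1665 ≈ -0.00060060)
h(f) = 1190 + f² + f*(-1049 - f) (h(f) = -3 + ((f² + (-1049 - f)*f) + 1193) = -3 + ((f² + f*(-1049 - f)) + 1193) = -3 + (1193 + f² + f*(-1049 - f)) = 1190 + f² + f*(-1049 - f))
h(d) + 2077966 = (1190 - 1049*(-1/1665)) + 2077966 = (1190 + 1049/1665) + 2077966 = 1982399/1665 + 2077966 = 3461795789/1665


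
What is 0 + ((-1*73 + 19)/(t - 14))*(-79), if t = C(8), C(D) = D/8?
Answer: -4266/13 ≈ -328.15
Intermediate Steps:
C(D) = D/8 (C(D) = D*(1/8) = D/8)
t = 1 (t = (1/8)*8 = 1)
0 + ((-1*73 + 19)/(t - 14))*(-79) = 0 + ((-1*73 + 19)/(1 - 14))*(-79) = 0 + ((-73 + 19)/(-13))*(-79) = 0 - 54*(-1/13)*(-79) = 0 + (54/13)*(-79) = 0 - 4266/13 = -4266/13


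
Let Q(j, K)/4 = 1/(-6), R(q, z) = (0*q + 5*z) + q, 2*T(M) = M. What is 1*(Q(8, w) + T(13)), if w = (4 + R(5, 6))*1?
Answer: 35/6 ≈ 5.8333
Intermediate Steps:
T(M) = M/2
R(q, z) = q + 5*z (R(q, z) = (0 + 5*z) + q = 5*z + q = q + 5*z)
w = 39 (w = (4 + (5 + 5*6))*1 = (4 + (5 + 30))*1 = (4 + 35)*1 = 39*1 = 39)
Q(j, K) = -⅔ (Q(j, K) = 4/(-6) = 4*(-⅙) = -⅔)
1*(Q(8, w) + T(13)) = 1*(-⅔ + (½)*13) = 1*(-⅔ + 13/2) = 1*(35/6) = 35/6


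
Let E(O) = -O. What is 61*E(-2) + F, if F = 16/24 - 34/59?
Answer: 21610/177 ≈ 122.09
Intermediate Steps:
F = 16/177 (F = 16*(1/24) - 34*1/59 = ⅔ - 34/59 = 16/177 ≈ 0.090395)
61*E(-2) + F = 61*(-1*(-2)) + 16/177 = 61*2 + 16/177 = 122 + 16/177 = 21610/177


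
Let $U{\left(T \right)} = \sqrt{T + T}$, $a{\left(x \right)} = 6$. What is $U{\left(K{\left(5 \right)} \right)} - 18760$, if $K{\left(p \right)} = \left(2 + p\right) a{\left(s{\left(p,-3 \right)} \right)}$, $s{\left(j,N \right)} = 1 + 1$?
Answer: $-18760 + 2 \sqrt{21} \approx -18751.0$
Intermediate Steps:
$s{\left(j,N \right)} = 2$
$K{\left(p \right)} = 12 + 6 p$ ($K{\left(p \right)} = \left(2 + p\right) 6 = 12 + 6 p$)
$U{\left(T \right)} = \sqrt{2} \sqrt{T}$ ($U{\left(T \right)} = \sqrt{2 T} = \sqrt{2} \sqrt{T}$)
$U{\left(K{\left(5 \right)} \right)} - 18760 = \sqrt{2} \sqrt{12 + 6 \cdot 5} - 18760 = \sqrt{2} \sqrt{12 + 30} - 18760 = \sqrt{2} \sqrt{42} - 18760 = 2 \sqrt{21} - 18760 = -18760 + 2 \sqrt{21}$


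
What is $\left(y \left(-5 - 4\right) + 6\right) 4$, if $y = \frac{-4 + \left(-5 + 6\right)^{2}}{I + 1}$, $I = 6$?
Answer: $\frac{276}{7} \approx 39.429$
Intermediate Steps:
$y = - \frac{3}{7}$ ($y = \frac{-4 + \left(-5 + 6\right)^{2}}{6 + 1} = \frac{-4 + 1^{2}}{7} = \left(-4 + 1\right) \frac{1}{7} = \left(-3\right) \frac{1}{7} = - \frac{3}{7} \approx -0.42857$)
$\left(y \left(-5 - 4\right) + 6\right) 4 = \left(- \frac{3 \left(-5 - 4\right)}{7} + 6\right) 4 = \left(\left(- \frac{3}{7}\right) \left(-9\right) + 6\right) 4 = \left(\frac{27}{7} + 6\right) 4 = \frac{69}{7} \cdot 4 = \frac{276}{7}$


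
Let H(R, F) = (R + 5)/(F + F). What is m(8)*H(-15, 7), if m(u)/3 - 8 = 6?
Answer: -30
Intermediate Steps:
m(u) = 42 (m(u) = 24 + 3*6 = 24 + 18 = 42)
H(R, F) = (5 + R)/(2*F) (H(R, F) = (5 + R)/((2*F)) = (5 + R)*(1/(2*F)) = (5 + R)/(2*F))
m(8)*H(-15, 7) = 42*((½)*(5 - 15)/7) = 42*((½)*(⅐)*(-10)) = 42*(-5/7) = -30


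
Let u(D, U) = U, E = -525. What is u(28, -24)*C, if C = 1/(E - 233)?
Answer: 12/379 ≈ 0.031662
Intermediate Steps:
C = -1/758 (C = 1/(-525 - 233) = 1/(-758) = -1/758 ≈ -0.0013193)
u(28, -24)*C = -24*(-1/758) = 12/379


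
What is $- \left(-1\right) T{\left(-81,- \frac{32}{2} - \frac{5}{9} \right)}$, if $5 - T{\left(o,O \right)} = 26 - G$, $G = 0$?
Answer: $-21$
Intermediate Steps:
$T{\left(o,O \right)} = -21$ ($T{\left(o,O \right)} = 5 - \left(26 - 0\right) = 5 - \left(26 + 0\right) = 5 - 26 = -21$)
$- \left(-1\right) T{\left(-81,- \frac{32}{2} - \frac{5}{9} \right)} = - \left(-1\right) \left(-21\right) = \left(-1\right) 21 = -21$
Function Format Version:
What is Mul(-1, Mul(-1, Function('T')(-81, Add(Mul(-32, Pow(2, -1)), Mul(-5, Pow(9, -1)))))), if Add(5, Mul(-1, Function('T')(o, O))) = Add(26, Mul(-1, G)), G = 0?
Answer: -21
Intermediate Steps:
Function('T')(o, O) = -21 (Function('T')(o, O) = Add(5, Mul(-1, Add(26, Mul(-1, 0)))) = Add(5, Mul(-1, Add(26, 0))) = Add(5, Mul(-1, 26)) = Add(5, -26) = -21)
Mul(-1, Mul(-1, Function('T')(-81, Add(Mul(-32, Pow(2, -1)), Mul(-5, Pow(9, -1)))))) = Mul(-1, Mul(-1, -21)) = Mul(-1, 21) = -21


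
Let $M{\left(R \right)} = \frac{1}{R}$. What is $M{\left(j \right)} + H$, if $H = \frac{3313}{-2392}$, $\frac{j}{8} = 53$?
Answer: $- \frac{87645}{63388} \approx -1.3827$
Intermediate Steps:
$j = 424$ ($j = 8 \cdot 53 = 424$)
$H = - \frac{3313}{2392}$ ($H = 3313 \left(- \frac{1}{2392}\right) = - \frac{3313}{2392} \approx -1.385$)
$M{\left(j \right)} + H = \frac{1}{424} - \frac{3313}{2392} = - \frac{87645}{63388}$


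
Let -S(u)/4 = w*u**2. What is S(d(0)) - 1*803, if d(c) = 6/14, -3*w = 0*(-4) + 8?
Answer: -39251/49 ≈ -801.04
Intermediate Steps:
w = -8/3 (w = -(0*(-4) + 8)/3 = -(0 + 8)/3 = -1/3*8 = -8/3 ≈ -2.6667)
d(c) = 3/7 (d(c) = 6*(1/14) = 3/7)
S(u) = 32*u**2/3 (S(u) = -(-32)*u**2/3 = 32*u**2/3)
S(d(0)) - 1*803 = 32*(3/7)**2/3 - 1*803 = (32/3)*(9/49) - 803 = 96/49 - 803 = -39251/49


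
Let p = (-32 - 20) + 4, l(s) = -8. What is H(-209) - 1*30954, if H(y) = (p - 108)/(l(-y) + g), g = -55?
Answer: -649982/21 ≈ -30952.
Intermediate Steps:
p = -48 (p = -52 + 4 = -48)
H(y) = 52/21 (H(y) = (-48 - 108)/(-8 - 55) = -156/(-63) = -156*(-1/63) = 52/21)
H(-209) - 1*30954 = 52/21 - 1*30954 = 52/21 - 30954 = -649982/21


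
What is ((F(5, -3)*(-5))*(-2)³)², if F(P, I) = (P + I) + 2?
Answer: 25600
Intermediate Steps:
F(P, I) = 2 + I + P (F(P, I) = (I + P) + 2 = 2 + I + P)
((F(5, -3)*(-5))*(-2)³)² = (((2 - 3 + 5)*(-5))*(-2)³)² = ((4*(-5))*(-8))² = (-20*(-8))² = 160² = 25600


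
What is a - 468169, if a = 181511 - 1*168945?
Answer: -455603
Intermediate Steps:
a = 12566 (a = 181511 - 168945 = 12566)
a - 468169 = 12566 - 468169 = -455603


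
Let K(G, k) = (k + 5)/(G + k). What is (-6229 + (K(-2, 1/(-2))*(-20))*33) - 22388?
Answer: -27429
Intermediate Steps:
K(G, k) = (5 + k)/(G + k)
(-6229 + (K(-2, 1/(-2))*(-20))*33) - 22388 = (-6229 + (((5 + 1/(-2))/(-2 + 1/(-2)))*(-20))*33) - 22388 = (-6229 + (((5 - ½)/(-2 - ½))*(-20))*33) - 22388 = (-6229 + (((9/2)/(-5/2))*(-20))*33) - 22388 = (-6229 + (-⅖*9/2*(-20))*33) - 22388 = (-6229 - 9/5*(-20)*33) - 22388 = (-6229 + 36*33) - 22388 = (-6229 + 1188) - 22388 = -5041 - 22388 = -27429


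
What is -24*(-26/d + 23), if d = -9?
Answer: -1864/3 ≈ -621.33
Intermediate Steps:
-24*(-26/d + 23) = -24*(-26/(-9) + 23) = -24*(-26*(-⅑) + 23) = -24*(26/9 + 23) = -24*233/9 = -1864/3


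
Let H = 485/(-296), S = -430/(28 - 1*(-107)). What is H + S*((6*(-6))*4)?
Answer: 405841/888 ≈ 457.03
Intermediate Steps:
S = -86/27 (S = -430/(28 + 107) = -430/135 = -430*1/135 = -86/27 ≈ -3.1852)
H = -485/296 (H = 485*(-1/296) = -485/296 ≈ -1.6385)
H + S*((6*(-6))*4) = -485/296 - 86*6*(-6)*4/27 = -485/296 - (-344)*4/3 = -485/296 - 86/27*(-144) = -485/296 + 1376/3 = 405841/888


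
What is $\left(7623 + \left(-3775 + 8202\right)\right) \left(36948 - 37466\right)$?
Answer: $-6241900$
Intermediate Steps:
$\left(7623 + \left(-3775 + 8202\right)\right) \left(36948 - 37466\right) = \left(7623 + 4427\right) \left(-518\right) = 12050 \left(-518\right) = -6241900$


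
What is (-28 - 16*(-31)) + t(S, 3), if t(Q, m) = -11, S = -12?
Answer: 457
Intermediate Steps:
(-28 - 16*(-31)) + t(S, 3) = (-28 - 16*(-31)) - 11 = (-28 + 496) - 11 = 468 - 11 = 457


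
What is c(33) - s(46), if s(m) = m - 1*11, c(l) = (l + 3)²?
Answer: 1261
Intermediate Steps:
c(l) = (3 + l)²
s(m) = -11 + m (s(m) = m - 11 = -11 + m)
c(33) - s(46) = (3 + 33)² - (-11 + 46) = 36² - 1*35 = 1296 - 35 = 1261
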